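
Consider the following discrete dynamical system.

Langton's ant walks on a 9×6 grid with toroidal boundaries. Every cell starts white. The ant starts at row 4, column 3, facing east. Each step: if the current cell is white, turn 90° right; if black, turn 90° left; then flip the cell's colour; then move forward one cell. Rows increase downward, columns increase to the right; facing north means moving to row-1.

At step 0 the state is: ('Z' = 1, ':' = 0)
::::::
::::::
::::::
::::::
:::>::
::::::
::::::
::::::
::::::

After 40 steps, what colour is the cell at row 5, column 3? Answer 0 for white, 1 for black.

1

[0] ::::::
::::::
::::::
::::::
:::>::
::::::
::::::
::::::
::::::
[1] ::::::
::::::
::::::
::::::
:::Z::
:::v::
::::::
::::::
::::::
[2] ::::::
::::::
::::::
::::::
:::Z::
::<Z::
::::::
::::::
::::::
[3] ::::::
::::::
::::::
::::::
::^Z::
::ZZ::
::::::
::::::
::::::
[4] ::::::
::::::
::::::
::::::
::Z>::
::ZZ::
::::::
::::::
::::::
[5] ::::::
::::::
::::::
:::^::
::Z:::
::ZZ::
::::::
::::::
::::::
[6] ::::::
::::::
::::::
:::Z>:
::Z:::
::ZZ::
::::::
::::::
::::::
[7] ::::::
::::::
::::::
:::ZZ:
::Z:v:
::ZZ::
::::::
::::::
::::::
[8] ::::::
::::::
::::::
:::ZZ:
::Z<Z:
::ZZ::
::::::
::::::
::::::
[9] ::::::
::::::
::::::
:::^Z:
::ZZZ:
::ZZ::
::::::
::::::
::::::
[10] ::::::
::::::
::::::
::<:Z:
::ZZZ:
::ZZ::
::::::
::::::
::::::
[11] ::::::
::::::
::^:::
::Z:Z:
::ZZZ:
::ZZ::
::::::
::::::
::::::
[12] ::::::
::::::
::Z>::
::Z:Z:
::ZZZ:
::ZZ::
::::::
::::::
::::::
[13] ::::::
::::::
::ZZ::
::ZvZ:
::ZZZ:
::ZZ::
::::::
::::::
::::::
[14] ::::::
::::::
::ZZ::
::<ZZ:
::ZZZ:
::ZZ::
::::::
::::::
::::::
[15] ::::::
::::::
::ZZ::
:::ZZ:
::vZZ:
::ZZ::
::::::
::::::
::::::
[16] ::::::
::::::
::ZZ::
:::ZZ:
:::>Z:
::ZZ::
::::::
::::::
::::::
[17] ::::::
::::::
::ZZ::
:::^Z:
::::Z:
::ZZ::
::::::
::::::
::::::
[18] ::::::
::::::
::ZZ::
::<:Z:
::::Z:
::ZZ::
::::::
::::::
::::::
[19] ::::::
::::::
::^Z::
::Z:Z:
::::Z:
::ZZ::
::::::
::::::
::::::
[20] ::::::
::::::
:<:Z::
::Z:Z:
::::Z:
::ZZ::
::::::
::::::
::::::
[21] ::::::
:^::::
:Z:Z::
::Z:Z:
::::Z:
::ZZ::
::::::
::::::
::::::
[22] ::::::
:Z>:::
:Z:Z::
::Z:Z:
::::Z:
::ZZ::
::::::
::::::
::::::
[23] ::::::
:ZZ:::
:ZvZ::
::Z:Z:
::::Z:
::ZZ::
::::::
::::::
::::::
[24] ::::::
:ZZ:::
:<ZZ::
::Z:Z:
::::Z:
::ZZ::
::::::
::::::
::::::
[25] ::::::
:ZZ:::
::ZZ::
:vZ:Z:
::::Z:
::ZZ::
::::::
::::::
::::::
[26] ::::::
:ZZ:::
::ZZ::
<ZZ:Z:
::::Z:
::ZZ::
::::::
::::::
::::::
[27] ::::::
:ZZ:::
^:ZZ::
ZZZ:Z:
::::Z:
::ZZ::
::::::
::::::
::::::
[28] ::::::
:ZZ:::
Z>ZZ::
ZZZ:Z:
::::Z:
::ZZ::
::::::
::::::
::::::
[29] ::::::
:ZZ:::
ZZZZ::
ZvZ:Z:
::::Z:
::ZZ::
::::::
::::::
::::::
[30] ::::::
:ZZ:::
ZZZZ::
Z:>:Z:
::::Z:
::ZZ::
::::::
::::::
::::::
[31] ::::::
:ZZ:::
ZZ^Z::
Z:::Z:
::::Z:
::ZZ::
::::::
::::::
::::::
[32] ::::::
:ZZ:::
Z<:Z::
Z:::Z:
::::Z:
::ZZ::
::::::
::::::
::::::
[33] ::::::
:ZZ:::
Z::Z::
Zv::Z:
::::Z:
::ZZ::
::::::
::::::
::::::
[34] ::::::
:ZZ:::
Z::Z::
<Z::Z:
::::Z:
::ZZ::
::::::
::::::
::::::
[35] ::::::
:ZZ:::
Z::Z::
:Z::Z:
v:::Z:
::ZZ::
::::::
::::::
::::::
[36] ::::::
:ZZ:::
Z::Z::
:Z::Z:
Z:::Z<
::ZZ::
::::::
::::::
::::::
[37] ::::::
:ZZ:::
Z::Z::
:Z::Z^
Z:::ZZ
::ZZ::
::::::
::::::
::::::
[38] ::::::
:ZZ:::
Z::Z::
>Z::ZZ
Z:::ZZ
::ZZ::
::::::
::::::
::::::
[39] ::::::
:ZZ:::
Z::Z::
ZZ::ZZ
v:::ZZ
::ZZ::
::::::
::::::
::::::
[40] ::::::
:ZZ:::
Z::Z::
ZZ::ZZ
:>::ZZ
::ZZ::
::::::
::::::
::::::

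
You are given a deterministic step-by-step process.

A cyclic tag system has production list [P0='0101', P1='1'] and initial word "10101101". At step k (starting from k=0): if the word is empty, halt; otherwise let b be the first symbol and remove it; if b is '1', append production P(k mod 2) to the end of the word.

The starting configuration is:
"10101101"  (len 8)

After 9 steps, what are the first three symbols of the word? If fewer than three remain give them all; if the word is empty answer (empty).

101

[0] "10101101"  (len 8)
[1] "01011010101"  (len 11)
[2] "1011010101"  (len 10)
[3] "0110101010101"  (len 13)
[4] "110101010101"  (len 12)
[5] "101010101010101"  (len 15)
[6] "010101010101011"  (len 15)
[7] "10101010101011"  (len 14)
[8] "01010101010111"  (len 14)
[9] "1010101010111"  (len 13)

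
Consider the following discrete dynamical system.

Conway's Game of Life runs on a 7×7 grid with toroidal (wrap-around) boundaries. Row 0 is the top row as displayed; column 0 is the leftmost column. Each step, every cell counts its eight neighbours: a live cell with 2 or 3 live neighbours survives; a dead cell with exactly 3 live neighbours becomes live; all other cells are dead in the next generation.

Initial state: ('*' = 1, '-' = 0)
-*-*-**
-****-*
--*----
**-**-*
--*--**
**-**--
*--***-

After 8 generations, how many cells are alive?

10

k=0  -*-*-**
-****-*
--*----
**-**-*
--*--**
**-**--
*--***-
k=1  -*-----
-*--*-*
------*
**-**-*
-------
**-----
-------
k=2  *------
-----*-
-****-*
*----**
--*---*
-------
**-----
k=3  **----*
*******
-****--
----*--
*----**
**-----
**-----
k=4  ---**--
-------
------*
***-*-*
**---**
-------
--*----
k=5  ---*---
-------
-*---**
--*----
--*--*-
**----*
---*---
k=6  -------
-------
-------
-**--**
*-*---*
***---*
*-*----
k=7  -------
-------
-------
-**--**
---*---
--**---
*-*---*
k=8  -------
-------
-------
--*----
-*-**--
-***---
-***---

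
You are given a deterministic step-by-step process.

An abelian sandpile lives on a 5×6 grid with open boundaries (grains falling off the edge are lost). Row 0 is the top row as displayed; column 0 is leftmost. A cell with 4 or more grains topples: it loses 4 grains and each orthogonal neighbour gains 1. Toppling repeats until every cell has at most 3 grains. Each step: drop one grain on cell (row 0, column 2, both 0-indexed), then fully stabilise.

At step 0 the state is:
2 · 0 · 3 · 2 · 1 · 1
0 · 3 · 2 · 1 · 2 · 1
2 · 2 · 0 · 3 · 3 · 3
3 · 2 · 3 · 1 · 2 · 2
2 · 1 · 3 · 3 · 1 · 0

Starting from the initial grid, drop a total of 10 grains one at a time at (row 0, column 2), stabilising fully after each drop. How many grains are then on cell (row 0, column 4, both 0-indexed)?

2

k=0  2 · 0 · 3 · 2 · 1 · 1
0 · 3 · 2 · 1 · 2 · 1
2 · 2 · 0 · 3 · 3 · 3
3 · 2 · 3 · 1 · 2 · 2
2 · 1 · 3 · 3 · 1 · 0
k=1  2 · 1 · 0 · 3 · 1 · 1
0 · 3 · 3 · 1 · 2 · 1
2 · 2 · 0 · 3 · 3 · 3
3 · 2 · 3 · 1 · 2 · 2
2 · 1 · 3 · 3 · 1 · 0
k=2  2 · 1 · 1 · 3 · 1 · 1
0 · 3 · 3 · 1 · 2 · 1
2 · 2 · 0 · 3 · 3 · 3
3 · 2 · 3 · 1 · 2 · 2
2 · 1 · 3 · 3 · 1 · 0
k=3  2 · 1 · 2 · 3 · 1 · 1
0 · 3 · 3 · 1 · 2 · 1
2 · 2 · 0 · 3 · 3 · 3
3 · 2 · 3 · 1 · 2 · 2
2 · 1 · 3 · 3 · 1 · 0
k=4  2 · 1 · 3 · 3 · 1 · 1
0 · 3 · 3 · 1 · 2 · 1
2 · 2 · 0 · 3 · 3 · 3
3 · 2 · 3 · 1 · 2 · 2
2 · 1 · 3 · 3 · 1 · 0
k=5  2 · 3 · 2 · 0 · 2 · 1
1 · 0 · 1 · 3 · 2 · 1
2 · 3 · 1 · 3 · 3 · 3
3 · 2 · 3 · 1 · 2 · 2
2 · 1 · 3 · 3 · 1 · 0
k=6  2 · 3 · 3 · 0 · 2 · 1
1 · 0 · 1 · 3 · 2 · 1
2 · 3 · 1 · 3 · 3 · 3
3 · 2 · 3 · 1 · 2 · 2
2 · 1 · 3 · 3 · 1 · 0
k=7  3 · 0 · 1 · 1 · 2 · 1
1 · 1 · 2 · 3 · 2 · 1
2 · 3 · 1 · 3 · 3 · 3
3 · 2 · 3 · 1 · 2 · 2
2 · 1 · 3 · 3 · 1 · 0
k=8  3 · 0 · 2 · 1 · 2 · 1
1 · 1 · 2 · 3 · 2 · 1
2 · 3 · 1 · 3 · 3 · 3
3 · 2 · 3 · 1 · 2 · 2
2 · 1 · 3 · 3 · 1 · 0
k=9  3 · 0 · 3 · 1 · 2 · 1
1 · 1 · 2 · 3 · 2 · 1
2 · 3 · 1 · 3 · 3 · 3
3 · 2 · 3 · 1 · 2 · 2
2 · 1 · 3 · 3 · 1 · 0
k=10  3 · 1 · 0 · 2 · 2 · 1
1 · 1 · 3 · 3 · 2 · 1
2 · 3 · 1 · 3 · 3 · 3
3 · 2 · 3 · 1 · 2 · 2
2 · 1 · 3 · 3 · 1 · 0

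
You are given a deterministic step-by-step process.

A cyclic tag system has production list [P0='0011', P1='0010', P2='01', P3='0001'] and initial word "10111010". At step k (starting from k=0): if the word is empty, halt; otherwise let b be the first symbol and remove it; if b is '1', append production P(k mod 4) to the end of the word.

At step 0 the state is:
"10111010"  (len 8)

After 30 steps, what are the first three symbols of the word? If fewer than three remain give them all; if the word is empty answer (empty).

[0] "10111010"  (len 8)
[1] "01110100011"  (len 11)
[2] "1110100011"  (len 10)
[3] "11010001101"  (len 11)
[4] "10100011010001"  (len 14)
[5] "01000110100010011"  (len 17)
[6] "1000110100010011"  (len 16)
[7] "00011010001001101"  (len 17)
[8] "0011010001001101"  (len 16)
[9] "011010001001101"  (len 15)
[10] "11010001001101"  (len 14)
[11] "101000100110101"  (len 15)
[12] "010001001101010001"  (len 18)
[13] "10001001101010001"  (len 17)
[14] "00010011010100010010"  (len 20)
[15] "0010011010100010010"  (len 19)
[16] "010011010100010010"  (len 18)
[17] "10011010100010010"  (len 17)
[18] "00110101000100100010"  (len 20)
[19] "0110101000100100010"  (len 19)
[20] "110101000100100010"  (len 18)
[21] "101010001001000100011"  (len 21)
[22] "010100010010001000110010"  (len 24)
[23] "10100010010001000110010"  (len 23)
[24] "01000100100010001100100001"  (len 26)
[25] "1000100100010001100100001"  (len 25)
[26] "0001001000100011001000010010"  (len 28)
[27] "001001000100011001000010010"  (len 27)
[28] "01001000100011001000010010"  (len 26)
[29] "1001000100011001000010010"  (len 25)
[30] "0010001000110010000100100010"  (len 28)

001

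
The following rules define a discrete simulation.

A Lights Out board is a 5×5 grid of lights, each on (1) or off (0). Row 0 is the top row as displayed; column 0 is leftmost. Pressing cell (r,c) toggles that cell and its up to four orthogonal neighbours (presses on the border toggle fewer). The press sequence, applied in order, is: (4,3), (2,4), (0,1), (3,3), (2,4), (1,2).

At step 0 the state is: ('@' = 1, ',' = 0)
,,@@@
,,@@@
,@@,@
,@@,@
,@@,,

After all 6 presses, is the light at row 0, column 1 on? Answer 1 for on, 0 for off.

1

[0] ,,@@@
,,@@@
,@@,@
,@@,@
,@@,,
[1] ,,@@@
,,@@@
,@@,@
,@@@@
,@,@@
[2] ,,@@@
,,@@,
,@@@,
,@@@,
,@,@@
[3] @@,@@
,@@@,
,@@@,
,@@@,
,@,@@
[4] @@,@@
,@@@,
,@@,,
,@,,@
,@,,@
[5] @@,@@
,@@@@
,@@@@
,@,,,
,@,,@
[6] @@@@@
,,,,@
,@,@@
,@,,,
,@,,@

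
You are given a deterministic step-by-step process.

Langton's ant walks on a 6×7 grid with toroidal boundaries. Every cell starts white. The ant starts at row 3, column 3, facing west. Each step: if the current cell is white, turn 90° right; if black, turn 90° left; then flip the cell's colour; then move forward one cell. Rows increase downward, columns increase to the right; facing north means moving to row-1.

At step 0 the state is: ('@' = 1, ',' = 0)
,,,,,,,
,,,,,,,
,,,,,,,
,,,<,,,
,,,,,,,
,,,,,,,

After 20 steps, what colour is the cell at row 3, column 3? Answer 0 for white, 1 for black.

0

k=0  ,,,,,,,
,,,,,,,
,,,,,,,
,,,<,,,
,,,,,,,
,,,,,,,
k=1  ,,,,,,,
,,,,,,,
,,,^,,,
,,,@,,,
,,,,,,,
,,,,,,,
k=2  ,,,,,,,
,,,,,,,
,,,@>,,
,,,@,,,
,,,,,,,
,,,,,,,
k=3  ,,,,,,,
,,,,,,,
,,,@@,,
,,,@v,,
,,,,,,,
,,,,,,,
k=4  ,,,,,,,
,,,,,,,
,,,@@,,
,,,<@,,
,,,,,,,
,,,,,,,
k=5  ,,,,,,,
,,,,,,,
,,,@@,,
,,,,@,,
,,,v,,,
,,,,,,,
k=6  ,,,,,,,
,,,,,,,
,,,@@,,
,,,,@,,
,,<@,,,
,,,,,,,
k=7  ,,,,,,,
,,,,,,,
,,,@@,,
,,^,@,,
,,@@,,,
,,,,,,,
k=8  ,,,,,,,
,,,,,,,
,,,@@,,
,,@>@,,
,,@@,,,
,,,,,,,
k=9  ,,,,,,,
,,,,,,,
,,,@@,,
,,@@@,,
,,@v,,,
,,,,,,,
k=10  ,,,,,,,
,,,,,,,
,,,@@,,
,,@@@,,
,,@,>,,
,,,,,,,
k=11  ,,,,,,,
,,,,,,,
,,,@@,,
,,@@@,,
,,@,@,,
,,,,v,,
k=12  ,,,,,,,
,,,,,,,
,,,@@,,
,,@@@,,
,,@,@,,
,,,<@,,
k=13  ,,,,,,,
,,,,,,,
,,,@@,,
,,@@@,,
,,@^@,,
,,,@@,,
k=14  ,,,,,,,
,,,,,,,
,,,@@,,
,,@@@,,
,,@@>,,
,,,@@,,
k=15  ,,,,,,,
,,,,,,,
,,,@@,,
,,@@^,,
,,@@,,,
,,,@@,,
k=16  ,,,,,,,
,,,,,,,
,,,@@,,
,,@<,,,
,,@@,,,
,,,@@,,
k=17  ,,,,,,,
,,,,,,,
,,,@@,,
,,@,,,,
,,@v,,,
,,,@@,,
k=18  ,,,,,,,
,,,,,,,
,,,@@,,
,,@,,,,
,,@,>,,
,,,@@,,
k=19  ,,,,,,,
,,,,,,,
,,,@@,,
,,@,,,,
,,@,@,,
,,,@v,,
k=20  ,,,,,,,
,,,,,,,
,,,@@,,
,,@,,,,
,,@,@,,
,,,@,>,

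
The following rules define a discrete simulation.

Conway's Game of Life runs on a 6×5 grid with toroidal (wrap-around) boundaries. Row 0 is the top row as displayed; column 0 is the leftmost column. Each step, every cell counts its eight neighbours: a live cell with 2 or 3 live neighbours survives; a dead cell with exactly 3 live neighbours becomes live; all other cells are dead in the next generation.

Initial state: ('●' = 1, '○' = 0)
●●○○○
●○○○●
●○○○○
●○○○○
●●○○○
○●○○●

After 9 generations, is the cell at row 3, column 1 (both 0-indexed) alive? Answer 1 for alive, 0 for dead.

1

step 0: ●●○○○
●○○○●
●○○○○
●○○○○
●●○○○
○●○○●
step 1: ○●○○○
○○○○●
●●○○○
●○○○●
○●○○●
○○●○●
step 2: ●○○●○
○●○○○
○●○○○
○○○○●
○●○○●
○●●●○
step 3: ●○○●●
●●●○○
●○○○○
○○○○○
○●○○●
○●○●○
step 4: ○○○●○
○○●●○
●○○○○
●○○○○
●○●○○
○●○●○
step 5: ○○○●●
○○●●●
○●○○●
●○○○●
●○●○●
○●○●●
step 6: ○○○○○
○○●○○
○●●○○
○○○○○
○○●○○
○●○○○
step 7: ○○○○○
○●●○○
○●●○○
○●●○○
○○○○○
○○○○○
step 8: ○○○○○
○●●○○
●○○●○
○●●○○
○○○○○
○○○○○
step 9: ○○○○○
○●●○○
●○○●○
○●●○○
○○○○○
○○○○○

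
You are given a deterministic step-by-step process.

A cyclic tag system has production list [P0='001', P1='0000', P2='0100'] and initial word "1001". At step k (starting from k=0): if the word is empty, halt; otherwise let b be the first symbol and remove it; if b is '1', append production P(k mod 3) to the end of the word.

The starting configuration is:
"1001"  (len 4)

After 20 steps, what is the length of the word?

t=0: "1001"  (len 4)
t=1: "001001"  (len 6)
t=2: "01001"  (len 5)
t=3: "1001"  (len 4)
t=4: "001001"  (len 6)
t=5: "01001"  (len 5)
t=6: "1001"  (len 4)
t=7: "001001"  (len 6)
t=8: "01001"  (len 5)
t=9: "1001"  (len 4)
t=10: "001001"  (len 6)
t=11: "01001"  (len 5)
t=12: "1001"  (len 4)
t=13: "001001"  (len 6)
t=14: "01001"  (len 5)
t=15: "1001"  (len 4)
t=16: "001001"  (len 6)
t=17: "01001"  (len 5)
t=18: "1001"  (len 4)
t=19: "001001"  (len 6)
t=20: "01001"  (len 5)

5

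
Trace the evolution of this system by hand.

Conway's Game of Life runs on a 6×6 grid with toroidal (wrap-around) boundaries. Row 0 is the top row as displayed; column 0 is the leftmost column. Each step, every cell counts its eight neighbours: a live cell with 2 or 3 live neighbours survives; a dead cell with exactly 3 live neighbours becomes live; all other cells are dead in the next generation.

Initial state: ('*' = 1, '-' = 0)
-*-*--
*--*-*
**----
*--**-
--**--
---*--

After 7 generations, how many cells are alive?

[0] -*-*--
*--*-*
**----
*--**-
--**--
---*--
[1] *--*--
----**
-***--
*--***
--*---
---**-
[2] ---*--
**--**
-**---
*---**
--*---
--***-
[3] **----
**-***
--**--
*-**-*
-**---
--*-*-
[4] ------
---***
------
*---*-
*---**
*-**--
[5] --*--*
----*-
---*--
*---*-
*---*-
**-**-
[6] ***--*
---**-
---***
---**-
*---*-
*****-
[7] ------
-*----
--*--*
------
*-----
----*-

5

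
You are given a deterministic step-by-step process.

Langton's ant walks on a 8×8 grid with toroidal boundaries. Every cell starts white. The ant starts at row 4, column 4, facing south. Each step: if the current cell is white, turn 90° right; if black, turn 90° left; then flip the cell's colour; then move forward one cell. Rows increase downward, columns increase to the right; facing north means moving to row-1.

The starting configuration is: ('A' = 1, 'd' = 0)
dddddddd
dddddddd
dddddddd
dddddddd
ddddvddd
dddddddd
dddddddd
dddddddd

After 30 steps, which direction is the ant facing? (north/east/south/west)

south

k=0  dddddddd
dddddddd
dddddddd
dddddddd
ddddvddd
dddddddd
dddddddd
dddddddd
k=1  dddddddd
dddddddd
dddddddd
dddddddd
ddd<Addd
dddddddd
dddddddd
dddddddd
k=2  dddddddd
dddddddd
dddddddd
ddd^dddd
dddAAddd
dddddddd
dddddddd
dddddddd
k=3  dddddddd
dddddddd
dddddddd
dddA>ddd
dddAAddd
dddddddd
dddddddd
dddddddd
k=4  dddddddd
dddddddd
dddddddd
dddAAddd
dddAvddd
dddddddd
dddddddd
dddddddd
k=5  dddddddd
dddddddd
dddddddd
dddAAddd
dddAd>dd
dddddddd
dddddddd
dddddddd
k=6  dddddddd
dddddddd
dddddddd
dddAAddd
dddAdAdd
dddddvdd
dddddddd
dddddddd
k=7  dddddddd
dddddddd
dddddddd
dddAAddd
dddAdAdd
dddd<Add
dddddddd
dddddddd
k=8  dddddddd
dddddddd
dddddddd
dddAAddd
dddA^Add
ddddAAdd
dddddddd
dddddddd
k=9  dddddddd
dddddddd
dddddddd
dddAAddd
dddAA>dd
ddddAAdd
dddddddd
dddddddd
k=10  dddddddd
dddddddd
dddddddd
dddAA^dd
dddAAddd
ddddAAdd
dddddddd
dddddddd
k=11  dddddddd
dddddddd
dddddddd
dddAAA>d
dddAAddd
ddddAAdd
dddddddd
dddddddd
k=12  dddddddd
dddddddd
dddddddd
dddAAAAd
dddAAdvd
ddddAAdd
dddddddd
dddddddd
k=13  dddddddd
dddddddd
dddddddd
dddAAAAd
dddAA<Ad
ddddAAdd
dddddddd
dddddddd
k=14  dddddddd
dddddddd
dddddddd
dddAA^Ad
dddAAAAd
ddddAAdd
dddddddd
dddddddd
k=15  dddddddd
dddddddd
dddddddd
dddA<dAd
dddAAAAd
ddddAAdd
dddddddd
dddddddd
k=16  dddddddd
dddddddd
dddddddd
dddAddAd
dddAvAAd
ddddAAdd
dddddddd
dddddddd
k=17  dddddddd
dddddddd
dddddddd
dddAddAd
dddAd>Ad
ddddAAdd
dddddddd
dddddddd
k=18  dddddddd
dddddddd
dddddddd
dddAd^Ad
dddAddAd
ddddAAdd
dddddddd
dddddddd
k=19  dddddddd
dddddddd
dddddddd
dddAdA>d
dddAddAd
ddddAAdd
dddddddd
dddddddd
k=20  dddddddd
dddddddd
dddddd^d
dddAdAdd
dddAddAd
ddddAAdd
dddddddd
dddddddd
k=21  dddddddd
dddddddd
ddddddA>
dddAdAdd
dddAddAd
ddddAAdd
dddddddd
dddddddd
k=22  dddddddd
dddddddd
ddddddAA
dddAdAdv
dddAddAd
ddddAAdd
dddddddd
dddddddd
k=23  dddddddd
dddddddd
ddddddAA
dddAdA<A
dddAddAd
ddddAAdd
dddddddd
dddddddd
k=24  dddddddd
dddddddd
dddddd^A
dddAdAAA
dddAddAd
ddddAAdd
dddddddd
dddddddd
k=25  dddddddd
dddddddd
ddddd<dA
dddAdAAA
dddAddAd
ddddAAdd
dddddddd
dddddddd
k=26  dddddddd
ddddd^dd
dddddAdA
dddAdAAA
dddAddAd
ddddAAdd
dddddddd
dddddddd
k=27  dddddddd
dddddA>d
dddddAdA
dddAdAAA
dddAddAd
ddddAAdd
dddddddd
dddddddd
k=28  dddddddd
dddddAAd
dddddAvA
dddAdAAA
dddAddAd
ddddAAdd
dddddddd
dddddddd
k=29  dddddddd
dddddAAd
ddddd<AA
dddAdAAA
dddAddAd
ddddAAdd
dddddddd
dddddddd
k=30  dddddddd
dddddAAd
ddddddAA
dddAdvAA
dddAddAd
ddddAAdd
dddddddd
dddddddd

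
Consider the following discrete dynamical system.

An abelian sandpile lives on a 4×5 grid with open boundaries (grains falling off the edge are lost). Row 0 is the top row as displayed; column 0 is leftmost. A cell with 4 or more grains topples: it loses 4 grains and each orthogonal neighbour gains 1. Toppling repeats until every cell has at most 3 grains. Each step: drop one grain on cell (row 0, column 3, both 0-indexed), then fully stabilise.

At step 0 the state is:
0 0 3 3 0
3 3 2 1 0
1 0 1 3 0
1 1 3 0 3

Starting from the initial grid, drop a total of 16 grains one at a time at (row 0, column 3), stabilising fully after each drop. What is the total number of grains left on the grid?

gen 0: 0 0 3 3 0
3 3 2 1 0
1 0 1 3 0
1 1 3 0 3
gen 1: 0 1 0 1 1
3 3 3 2 0
1 0 1 3 0
1 1 3 0 3
gen 2: 0 1 0 2 1
3 3 3 2 0
1 0 1 3 0
1 1 3 0 3
gen 3: 0 1 0 3 1
3 3 3 2 0
1 0 1 3 0
1 1 3 0 3
gen 4: 0 1 1 0 2
3 3 3 3 0
1 0 1 3 0
1 1 3 0 3
gen 5: 0 1 1 1 2
3 3 3 3 0
1 0 1 3 0
1 1 3 0 3
gen 6: 0 1 1 2 2
3 3 3 3 0
1 0 1 3 0
1 1 3 0 3
gen 7: 0 1 1 3 2
3 3 3 3 0
1 0 1 3 0
1 1 3 0 3
gen 8: 1 2 3 1 3
0 1 1 2 1
2 1 3 0 1
1 1 3 1 3
gen 9: 1 2 3 2 3
0 1 1 2 1
2 1 3 0 1
1 1 3 1 3
gen 10: 1 2 3 3 3
0 1 1 2 1
2 1 3 0 1
1 1 3 1 3
gen 11: 1 3 0 2 0
0 1 2 3 2
2 1 3 0 1
1 1 3 1 3
gen 12: 1 3 0 3 0
0 1 2 3 2
2 1 3 0 1
1 1 3 1 3
gen 13: 1 3 1 1 1
0 1 3 0 3
2 1 3 1 1
1 1 3 1 3
gen 14: 1 3 1 2 1
0 1 3 0 3
2 1 3 1 1
1 1 3 1 3
gen 15: 1 3 1 3 1
0 1 3 0 3
2 1 3 1 1
1 1 3 1 3
gen 16: 1 3 2 0 2
0 1 3 1 3
2 1 3 1 1
1 1 3 1 3

33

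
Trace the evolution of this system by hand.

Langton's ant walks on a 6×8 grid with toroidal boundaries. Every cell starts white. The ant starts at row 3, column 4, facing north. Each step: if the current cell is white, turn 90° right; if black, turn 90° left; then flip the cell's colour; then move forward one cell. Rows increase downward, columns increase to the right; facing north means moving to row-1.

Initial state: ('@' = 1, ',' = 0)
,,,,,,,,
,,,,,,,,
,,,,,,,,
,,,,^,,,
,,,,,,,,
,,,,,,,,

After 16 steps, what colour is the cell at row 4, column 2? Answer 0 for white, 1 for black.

k=0  ,,,,,,,,
,,,,,,,,
,,,,,,,,
,,,,^,,,
,,,,,,,,
,,,,,,,,
k=1  ,,,,,,,,
,,,,,,,,
,,,,,,,,
,,,,@>,,
,,,,,,,,
,,,,,,,,
k=2  ,,,,,,,,
,,,,,,,,
,,,,,,,,
,,,,@@,,
,,,,,v,,
,,,,,,,,
k=3  ,,,,,,,,
,,,,,,,,
,,,,,,,,
,,,,@@,,
,,,,<@,,
,,,,,,,,
k=4  ,,,,,,,,
,,,,,,,,
,,,,,,,,
,,,,^@,,
,,,,@@,,
,,,,,,,,
k=5  ,,,,,,,,
,,,,,,,,
,,,,,,,,
,,,<,@,,
,,,,@@,,
,,,,,,,,
k=6  ,,,,,,,,
,,,,,,,,
,,,^,,,,
,,,@,@,,
,,,,@@,,
,,,,,,,,
k=7  ,,,,,,,,
,,,,,,,,
,,,@>,,,
,,,@,@,,
,,,,@@,,
,,,,,,,,
k=8  ,,,,,,,,
,,,,,,,,
,,,@@,,,
,,,@v@,,
,,,,@@,,
,,,,,,,,
k=9  ,,,,,,,,
,,,,,,,,
,,,@@,,,
,,,<@@,,
,,,,@@,,
,,,,,,,,
k=10  ,,,,,,,,
,,,,,,,,
,,,@@,,,
,,,,@@,,
,,,v@@,,
,,,,,,,,
k=11  ,,,,,,,,
,,,,,,,,
,,,@@,,,
,,,,@@,,
,,<@@@,,
,,,,,,,,
k=12  ,,,,,,,,
,,,,,,,,
,,,@@,,,
,,^,@@,,
,,@@@@,,
,,,,,,,,
k=13  ,,,,,,,,
,,,,,,,,
,,,@@,,,
,,@>@@,,
,,@@@@,,
,,,,,,,,
k=14  ,,,,,,,,
,,,,,,,,
,,,@@,,,
,,@@@@,,
,,@v@@,,
,,,,,,,,
k=15  ,,,,,,,,
,,,,,,,,
,,,@@,,,
,,@@@@,,
,,@,>@,,
,,,,,,,,
k=16  ,,,,,,,,
,,,,,,,,
,,,@@,,,
,,@@^@,,
,,@,,@,,
,,,,,,,,

1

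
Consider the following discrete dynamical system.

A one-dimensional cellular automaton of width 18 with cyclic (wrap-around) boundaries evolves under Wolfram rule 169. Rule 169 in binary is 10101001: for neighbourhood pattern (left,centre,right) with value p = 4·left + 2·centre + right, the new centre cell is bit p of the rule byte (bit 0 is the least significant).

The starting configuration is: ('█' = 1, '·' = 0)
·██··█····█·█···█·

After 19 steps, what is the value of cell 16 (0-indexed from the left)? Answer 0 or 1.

0

step 0: ·██··█····█·█···█·
step 1: ·█·····██··█··█···
step 2: ···███·█········██
step 3: ·█·██·█··██████·█·
step 4: ··██·█···█████·█··
step 5: █·█·█··█·████·█··█
step 6: ·█·█····████·█···█
step 7: █·█··██·███·█··█··
step 8: ·█···█·███·█······
step 9: ···█··███·█··█████
step 10: ·█····██·█···████·
step 11: ···██·█·█··█·███··
step 12: ██·█·█·█····███··█
step 13: █·█·█·█··██·██···█
step 14: ·█·█·█···█·██··█·█
step 15: █·█·█··█··██····█·
step 16: ·█·█······█··██··█
step 17: █·█··████····█····
step 18: ·█···███··██···██·
step 19: ···█·██···█··█·█··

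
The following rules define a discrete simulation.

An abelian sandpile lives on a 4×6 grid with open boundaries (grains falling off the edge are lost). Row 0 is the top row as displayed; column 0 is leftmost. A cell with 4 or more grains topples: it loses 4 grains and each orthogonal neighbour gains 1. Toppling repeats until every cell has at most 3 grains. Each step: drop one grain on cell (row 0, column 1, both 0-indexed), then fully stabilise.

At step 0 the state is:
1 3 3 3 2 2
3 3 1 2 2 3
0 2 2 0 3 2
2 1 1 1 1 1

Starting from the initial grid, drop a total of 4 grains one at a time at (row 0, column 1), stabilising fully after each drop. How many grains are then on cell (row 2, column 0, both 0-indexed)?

t=0: 1 3 3 3 2 2
3 3 1 2 2 3
0 2 2 0 3 2
2 1 1 1 1 1
t=1: 3 2 1 0 3 2
0 1 3 3 2 3
1 3 2 0 3 2
2 1 1 1 1 1
t=2: 3 3 1 0 3 2
0 1 3 3 2 3
1 3 2 0 3 2
2 1 1 1 1 1
t=3: 0 1 2 0 3 2
1 2 3 3 2 3
1 3 2 0 3 2
2 1 1 1 1 1
t=4: 0 2 2 0 3 2
1 2 3 3 2 3
1 3 2 0 3 2
2 1 1 1 1 1

1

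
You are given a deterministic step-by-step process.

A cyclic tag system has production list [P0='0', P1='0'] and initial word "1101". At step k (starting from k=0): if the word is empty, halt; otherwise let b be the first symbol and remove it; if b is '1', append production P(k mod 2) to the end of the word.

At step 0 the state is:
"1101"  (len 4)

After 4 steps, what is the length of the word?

3

step 0: "1101"  (len 4)
step 1: "1010"  (len 4)
step 2: "0100"  (len 4)
step 3: "100"  (len 3)
step 4: "000"  (len 3)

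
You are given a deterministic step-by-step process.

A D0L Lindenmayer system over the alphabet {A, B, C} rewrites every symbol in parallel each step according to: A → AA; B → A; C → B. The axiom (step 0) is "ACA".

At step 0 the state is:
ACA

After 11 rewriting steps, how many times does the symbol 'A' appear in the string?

4608

k=0  ACA
k=1  AABAA
k=2  AAAAAAAAA
k=3  AAAAAAAAAAAAAAAAAA
k=4  AAAAAAAAAAAAAAAAAAAAAAAAAAAAAAAAAAAA
k=5  AAAAAAAAAAAAAAAAAAAAAAAAAAAAAAAAAAAAAAAAAAAAAAAAAAAAAAAAAAAAAAAAAAAAAAAA
k=6  AAAAAAAAAAAAAAAAAAAAAAAAAAAAAAAAAAAAAAAAAAAAAAAAAAAAAAAAAA…AAAAAAAAAAAAAAAAAAAAAAAAAAAAAAAAAAAAAAAAAAAAAAAAAAAAAAAAAA  (len 144)
k=7  AAAAAAAAAAAAAAAAAAAAAAAAAAAAAAAAAAAAAAAAAAAAAAAAAAAAAAAAAA…AAAAAAAAAAAAAAAAAAAAAAAAAAAAAAAAAAAAAAAAAAAAAAAAAAAAAAAAAA  (len 288)
k=8  AAAAAAAAAAAAAAAAAAAAAAAAAAAAAAAAAAAAAAAAAAAAAAAAAAAAAAAAAA…AAAAAAAAAAAAAAAAAAAAAAAAAAAAAAAAAAAAAAAAAAAAAAAAAAAAAAAAAA  (len 576)
k=9  AAAAAAAAAAAAAAAAAAAAAAAAAAAAAAAAAAAAAAAAAAAAAAAAAAAAAAAAAA…AAAAAAAAAAAAAAAAAAAAAAAAAAAAAAAAAAAAAAAAAAAAAAAAAAAAAAAAAA  (len 1152)
k=10  AAAAAAAAAAAAAAAAAAAAAAAAAAAAAAAAAAAAAAAAAAAAAAAAAAAAAAAAAA…AAAAAAAAAAAAAAAAAAAAAAAAAAAAAAAAAAAAAAAAAAAAAAAAAAAAAAAAAA  (len 2304)
k=11  AAAAAAAAAAAAAAAAAAAAAAAAAAAAAAAAAAAAAAAAAAAAAAAAAAAAAAAAAA…AAAAAAAAAAAAAAAAAAAAAAAAAAAAAAAAAAAAAAAAAAAAAAAAAAAAAAAAAA  (len 4608)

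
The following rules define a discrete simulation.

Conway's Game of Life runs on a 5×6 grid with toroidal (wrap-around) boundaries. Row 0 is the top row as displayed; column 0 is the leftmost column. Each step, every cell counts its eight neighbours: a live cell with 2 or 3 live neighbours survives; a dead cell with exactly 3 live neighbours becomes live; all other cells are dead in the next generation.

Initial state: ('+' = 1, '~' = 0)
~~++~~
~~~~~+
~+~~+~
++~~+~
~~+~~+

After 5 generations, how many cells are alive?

3

t=0: ~~++~~
~~~~~+
~+~~+~
++~~+~
~~+~~+
t=1: ~~+++~
~~+++~
~+~~+~
+++++~
+~+~++
t=2: ~~~~~~
~+~~~+
+~~~~~
~~~~~~
+~~~~~
t=3: +~~~~~
+~~~~~
+~~~~~
~~~~~~
~~~~~~
t=4: ~~~~~~
++~~~+
~~~~~~
~~~~~~
~~~~~~
t=5: +~~~~~
+~~~~~
+~~~~~
~~~~~~
~~~~~~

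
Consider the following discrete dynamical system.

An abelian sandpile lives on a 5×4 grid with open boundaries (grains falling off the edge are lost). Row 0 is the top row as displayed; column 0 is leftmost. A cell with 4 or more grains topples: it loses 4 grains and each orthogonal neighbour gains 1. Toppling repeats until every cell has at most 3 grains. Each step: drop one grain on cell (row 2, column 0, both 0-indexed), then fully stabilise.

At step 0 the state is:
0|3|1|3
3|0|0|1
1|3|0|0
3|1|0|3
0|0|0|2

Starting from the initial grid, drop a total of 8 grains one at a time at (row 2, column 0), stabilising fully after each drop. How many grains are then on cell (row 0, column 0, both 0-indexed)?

0) 0|3|1|3
3|0|0|1
1|3|0|0
3|1|0|3
0|0|0|2
1) 0|3|1|3
3|0|0|1
2|3|0|0
3|1|0|3
0|0|0|2
2) 0|3|1|3
3|0|0|1
3|3|0|0
3|1|0|3
0|0|0|2
3) 1|3|1|3
0|2|0|1
3|0|1|0
0|3|0|3
1|0|0|2
4) 1|3|1|3
1|2|0|1
0|1|1|0
1|3|0|3
1|0|0|2
5) 1|3|1|3
1|2|0|1
1|1|1|0
1|3|0|3
1|0|0|2
6) 1|3|1|3
1|2|0|1
2|1|1|0
1|3|0|3
1|0|0|2
7) 1|3|1|3
1|2|0|1
3|1|1|0
1|3|0|3
1|0|0|2
8) 1|3|1|3
2|2|0|1
0|2|1|0
2|3|0|3
1|0|0|2

1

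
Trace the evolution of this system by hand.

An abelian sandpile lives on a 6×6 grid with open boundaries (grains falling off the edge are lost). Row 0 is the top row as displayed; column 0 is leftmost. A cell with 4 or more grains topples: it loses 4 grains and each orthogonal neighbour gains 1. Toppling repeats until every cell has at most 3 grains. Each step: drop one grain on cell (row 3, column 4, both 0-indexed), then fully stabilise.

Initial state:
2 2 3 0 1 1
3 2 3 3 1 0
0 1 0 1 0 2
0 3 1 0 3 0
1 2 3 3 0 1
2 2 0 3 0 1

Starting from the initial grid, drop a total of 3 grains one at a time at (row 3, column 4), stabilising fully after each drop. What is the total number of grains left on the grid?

53

0) 2 2 3 0 1 1
3 2 3 3 1 0
0 1 0 1 0 2
0 3 1 0 3 0
1 2 3 3 0 1
2 2 0 3 0 1
1) 2 2 3 0 1 1
3 2 3 3 1 0
0 1 0 1 1 2
0 3 1 1 0 1
1 2 3 3 1 1
2 2 0 3 0 1
2) 2 2 3 0 1 1
3 2 3 3 1 0
0 1 0 1 1 2
0 3 1 1 1 1
1 2 3 3 1 1
2 2 0 3 0 1
3) 2 2 3 0 1 1
3 2 3 3 1 0
0 1 0 1 1 2
0 3 1 1 2 1
1 2 3 3 1 1
2 2 0 3 0 1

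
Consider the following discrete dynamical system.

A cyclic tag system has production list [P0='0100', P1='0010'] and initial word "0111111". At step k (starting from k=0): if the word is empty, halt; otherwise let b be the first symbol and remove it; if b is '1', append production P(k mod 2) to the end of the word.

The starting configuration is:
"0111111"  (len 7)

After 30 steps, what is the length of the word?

[0] "0111111"  (len 7)
[1] "111111"  (len 6)
[2] "111110010"  (len 9)
[3] "111100100100"  (len 12)
[4] "111001001000010"  (len 15)
[5] "110010010000100100"  (len 18)
[6] "100100100001001000010"  (len 21)
[7] "001001000010010000100100"  (len 24)
[8] "01001000010010000100100"  (len 23)
[9] "1001000010010000100100"  (len 22)
[10] "0010000100100001001000010"  (len 25)
[11] "010000100100001001000010"  (len 24)
[12] "10000100100001001000010"  (len 23)
[13] "00001001000010010000100100"  (len 26)
[14] "0001001000010010000100100"  (len 25)
[15] "001001000010010000100100"  (len 24)
[16] "01001000010010000100100"  (len 23)
[17] "1001000010010000100100"  (len 22)
[18] "0010000100100001001000010"  (len 25)
[19] "010000100100001001000010"  (len 24)
[20] "10000100100001001000010"  (len 23)
[21] "00001001000010010000100100"  (len 26)
[22] "0001001000010010000100100"  (len 25)
[23] "001001000010010000100100"  (len 24)
[24] "01001000010010000100100"  (len 23)
[25] "1001000010010000100100"  (len 22)
[26] "0010000100100001001000010"  (len 25)
[27] "010000100100001001000010"  (len 24)
[28] "10000100100001001000010"  (len 23)
[29] "00001001000010010000100100"  (len 26)
[30] "0001001000010010000100100"  (len 25)

25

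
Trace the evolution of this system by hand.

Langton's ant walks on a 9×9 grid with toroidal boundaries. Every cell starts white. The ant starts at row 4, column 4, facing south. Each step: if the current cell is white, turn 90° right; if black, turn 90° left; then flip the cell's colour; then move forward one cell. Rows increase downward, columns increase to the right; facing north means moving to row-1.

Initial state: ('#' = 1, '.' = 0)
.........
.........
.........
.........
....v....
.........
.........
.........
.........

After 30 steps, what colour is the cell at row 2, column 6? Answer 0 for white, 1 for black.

t=0: .........
.........
.........
.........
....v....
.........
.........
.........
.........
t=1: .........
.........
.........
.........
...<#....
.........
.........
.........
.........
t=2: .........
.........
.........
...^.....
...##....
.........
.........
.........
.........
t=3: .........
.........
.........
...#>....
...##....
.........
.........
.........
.........
t=4: .........
.........
.........
...##....
...#v....
.........
.........
.........
.........
t=5: .........
.........
.........
...##....
...#.>...
.........
.........
.........
.........
t=6: .........
.........
.........
...##....
...#.#...
.....v...
.........
.........
.........
t=7: .........
.........
.........
...##....
...#.#...
....<#...
.........
.........
.........
t=8: .........
.........
.........
...##....
...#^#...
....##...
.........
.........
.........
t=9: .........
.........
.........
...##....
...##>...
....##...
.........
.........
.........
t=10: .........
.........
.........
...##^...
...##....
....##...
.........
.........
.........
t=11: .........
.........
.........
...###>..
...##....
....##...
.........
.........
.........
t=12: .........
.........
.........
...####..
...##.v..
....##...
.........
.........
.........
t=13: .........
.........
.........
...####..
...##<#..
....##...
.........
.........
.........
t=14: .........
.........
.........
...##^#..
...####..
....##...
.........
.........
.........
t=15: .........
.........
.........
...#<.#..
...####..
....##...
.........
.........
.........
t=16: .........
.........
.........
...#..#..
...#v##..
....##...
.........
.........
.........
t=17: .........
.........
.........
...#..#..
...#.>#..
....##...
.........
.........
.........
t=18: .........
.........
.........
...#.^#..
...#..#..
....##...
.........
.........
.........
t=19: .........
.........
.........
...#.#>..
...#..#..
....##...
.........
.........
.........
t=20: .........
.........
......^..
...#.#...
...#..#..
....##...
.........
.........
.........
t=21: .........
.........
......#>.
...#.#...
...#..#..
....##...
.........
.........
.........
t=22: .........
.........
......##.
...#.#.v.
...#..#..
....##...
.........
.........
.........
t=23: .........
.........
......##.
...#.#<#.
...#..#..
....##...
.........
.........
.........
t=24: .........
.........
......^#.
...#.###.
...#..#..
....##...
.........
.........
.........
t=25: .........
.........
.....<.#.
...#.###.
...#..#..
....##...
.........
.........
.........
t=26: .........
.....^...
.....#.#.
...#.###.
...#..#..
....##...
.........
.........
.........
t=27: .........
.....#>..
.....#.#.
...#.###.
...#..#..
....##...
.........
.........
.........
t=28: .........
.....##..
.....#v#.
...#.###.
...#..#..
....##...
.........
.........
.........
t=29: .........
.....##..
.....<##.
...#.###.
...#..#..
....##...
.........
.........
.........
t=30: .........
.....##..
......##.
...#.v##.
...#..#..
....##...
.........
.........
.........

1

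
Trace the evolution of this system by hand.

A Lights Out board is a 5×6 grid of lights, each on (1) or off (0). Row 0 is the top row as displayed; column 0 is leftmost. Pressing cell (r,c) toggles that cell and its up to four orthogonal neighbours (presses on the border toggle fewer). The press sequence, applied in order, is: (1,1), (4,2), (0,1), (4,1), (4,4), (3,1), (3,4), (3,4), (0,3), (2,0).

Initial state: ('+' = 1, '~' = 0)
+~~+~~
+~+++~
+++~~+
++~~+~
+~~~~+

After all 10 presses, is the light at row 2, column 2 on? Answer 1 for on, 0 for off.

[0] +~~+~~
+~+++~
+++~~+
++~~+~
+~~~~+
[1] ++~+~~
~+~++~
+~+~~+
++~~+~
+~~~~+
[2] ++~+~~
~+~++~
+~+~~+
+++~+~
++++~+
[3] ~~++~~
~~~++~
+~+~~+
+++~+~
++++~+
[4] ~~++~~
~~~++~
+~+~~+
+~+~+~
~~~+~+
[5] ~~++~~
~~~++~
+~+~~+
+~+~~~
~~~~+~
[6] ~~++~~
~~~++~
+++~~+
~+~~~~
~+~~+~
[7] ~~++~~
~~~++~
+++~++
~+~+++
~+~~~~
[8] ~~++~~
~~~++~
+++~~+
~+~~~~
~+~~+~
[9] ~~~~+~
~~~~+~
+++~~+
~+~~~~
~+~~+~
[10] ~~~~+~
+~~~+~
~~+~~+
++~~~~
~+~~+~

1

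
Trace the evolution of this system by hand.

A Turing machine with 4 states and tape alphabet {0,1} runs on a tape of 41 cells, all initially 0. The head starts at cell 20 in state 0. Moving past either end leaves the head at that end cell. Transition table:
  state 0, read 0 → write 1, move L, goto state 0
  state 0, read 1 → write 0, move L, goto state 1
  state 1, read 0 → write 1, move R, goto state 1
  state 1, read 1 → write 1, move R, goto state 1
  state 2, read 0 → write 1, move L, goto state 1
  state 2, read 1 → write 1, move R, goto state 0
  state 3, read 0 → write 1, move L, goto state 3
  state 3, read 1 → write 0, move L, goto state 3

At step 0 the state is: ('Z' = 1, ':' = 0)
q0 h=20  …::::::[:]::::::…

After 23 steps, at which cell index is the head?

k=0  q0 h=20  …::::::[:]::::::…
k=1  q0 h=19  …::::::[:]Z:::::…
k=2  q0 h=18  …::::::[:]ZZ::::…
k=3  q0 h=17  …::::::[:]ZZZ:::…
k=4  q0 h=16  …::::::[:]ZZZZ::…
k=5  q0 h=15  …::::::[:]ZZZZZ:…
k=6  q0 h=14  …::::::[:]ZZZZZZ…
k=7  q0 h=13  …::::::[:]ZZZZZZ…
k=8  q0 h=12  …::::::[:]ZZZZZZ…
k=9  q0 h=11  …::::::[:]ZZZZZZ…
k=10  q0 h=10  …::::::[:]ZZZZZZ…
k=11  q0 h= 9  …::::::[:]ZZZZZZ…
k=12  q0 h= 8  …::::::[:]ZZZZZZ…
k=13  q0 h= 7  …::::::[:]ZZZZZZ…
k=14  q0 h= 6  |::::::[:]ZZZZZZ…
k=15  q0 h= 5  |:::::[:]ZZZZZZ…
k=16  q0 h= 4  |::::[:]ZZZZZZ…
k=17  q0 h= 3  |:::[:]ZZZZZZ…
k=18  q0 h= 2  |::[:]ZZZZZZ…
k=19  q0 h= 1  |:[:]ZZZZZZ…
k=20  q0 h= 0  |[:]ZZZZZZ…
k=21  q0 h= 0  |[Z]ZZZZZZ…
k=22  q1 h= 0  |[:]ZZZZZZ…
k=23  q1 h= 1  |Z[Z]ZZZZZZ…

1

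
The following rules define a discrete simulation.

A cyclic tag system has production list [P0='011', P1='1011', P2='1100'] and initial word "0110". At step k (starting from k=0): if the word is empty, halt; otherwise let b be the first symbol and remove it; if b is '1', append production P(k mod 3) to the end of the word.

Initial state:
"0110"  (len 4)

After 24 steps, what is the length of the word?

38

k=0  "0110"  (len 4)
k=1  "110"  (len 3)
k=2  "101011"  (len 6)
k=3  "010111100"  (len 9)
k=4  "10111100"  (len 8)
k=5  "01111001011"  (len 11)
k=6  "1111001011"  (len 10)
k=7  "111001011011"  (len 12)
k=8  "110010110111011"  (len 15)
k=9  "100101101110111100"  (len 18)
k=10  "00101101110111100011"  (len 20)
k=11  "0101101110111100011"  (len 19)
k=12  "101101110111100011"  (len 18)
k=13  "01101110111100011011"  (len 20)
k=14  "1101110111100011011"  (len 19)
k=15  "1011101111000110111100"  (len 22)
k=16  "011101111000110111100011"  (len 24)
k=17  "11101111000110111100011"  (len 23)
k=18  "11011110001101111000111100"  (len 26)
k=19  "1011110001101111000111100011"  (len 28)
k=20  "0111100011011110001111000111011"  (len 31)
k=21  "111100011011110001111000111011"  (len 30)
k=22  "11100011011110001111000111011011"  (len 32)
k=23  "11000110111100011110001110110111011"  (len 35)
k=24  "10001101111000111100011101101110111100"  (len 38)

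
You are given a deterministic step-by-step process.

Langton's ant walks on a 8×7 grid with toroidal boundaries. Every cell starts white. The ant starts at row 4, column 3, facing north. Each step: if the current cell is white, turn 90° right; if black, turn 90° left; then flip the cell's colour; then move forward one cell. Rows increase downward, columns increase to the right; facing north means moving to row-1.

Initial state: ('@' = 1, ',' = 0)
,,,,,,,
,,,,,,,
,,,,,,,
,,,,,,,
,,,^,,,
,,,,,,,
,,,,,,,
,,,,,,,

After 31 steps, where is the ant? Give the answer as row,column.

t=0: ,,,,,,,
,,,,,,,
,,,,,,,
,,,,,,,
,,,^,,,
,,,,,,,
,,,,,,,
,,,,,,,
t=1: ,,,,,,,
,,,,,,,
,,,,,,,
,,,,,,,
,,,@>,,
,,,,,,,
,,,,,,,
,,,,,,,
t=2: ,,,,,,,
,,,,,,,
,,,,,,,
,,,,,,,
,,,@@,,
,,,,v,,
,,,,,,,
,,,,,,,
t=3: ,,,,,,,
,,,,,,,
,,,,,,,
,,,,,,,
,,,@@,,
,,,<@,,
,,,,,,,
,,,,,,,
t=4: ,,,,,,,
,,,,,,,
,,,,,,,
,,,,,,,
,,,^@,,
,,,@@,,
,,,,,,,
,,,,,,,
t=5: ,,,,,,,
,,,,,,,
,,,,,,,
,,,,,,,
,,<,@,,
,,,@@,,
,,,,,,,
,,,,,,,
t=6: ,,,,,,,
,,,,,,,
,,,,,,,
,,^,,,,
,,@,@,,
,,,@@,,
,,,,,,,
,,,,,,,
t=7: ,,,,,,,
,,,,,,,
,,,,,,,
,,@>,,,
,,@,@,,
,,,@@,,
,,,,,,,
,,,,,,,
t=8: ,,,,,,,
,,,,,,,
,,,,,,,
,,@@,,,
,,@v@,,
,,,@@,,
,,,,,,,
,,,,,,,
t=9: ,,,,,,,
,,,,,,,
,,,,,,,
,,@@,,,
,,<@@,,
,,,@@,,
,,,,,,,
,,,,,,,
t=10: ,,,,,,,
,,,,,,,
,,,,,,,
,,@@,,,
,,,@@,,
,,v@@,,
,,,,,,,
,,,,,,,
t=11: ,,,,,,,
,,,,,,,
,,,,,,,
,,@@,,,
,,,@@,,
,<@@@,,
,,,,,,,
,,,,,,,
t=12: ,,,,,,,
,,,,,,,
,,,,,,,
,,@@,,,
,^,@@,,
,@@@@,,
,,,,,,,
,,,,,,,
t=13: ,,,,,,,
,,,,,,,
,,,,,,,
,,@@,,,
,@>@@,,
,@@@@,,
,,,,,,,
,,,,,,,
t=14: ,,,,,,,
,,,,,,,
,,,,,,,
,,@@,,,
,@@@@,,
,@v@@,,
,,,,,,,
,,,,,,,
t=15: ,,,,,,,
,,,,,,,
,,,,,,,
,,@@,,,
,@@@@,,
,@,>@,,
,,,,,,,
,,,,,,,
t=16: ,,,,,,,
,,,,,,,
,,,,,,,
,,@@,,,
,@@^@,,
,@,,@,,
,,,,,,,
,,,,,,,
t=17: ,,,,,,,
,,,,,,,
,,,,,,,
,,@@,,,
,@<,@,,
,@,,@,,
,,,,,,,
,,,,,,,
t=18: ,,,,,,,
,,,,,,,
,,,,,,,
,,@@,,,
,@,,@,,
,@v,@,,
,,,,,,,
,,,,,,,
t=19: ,,,,,,,
,,,,,,,
,,,,,,,
,,@@,,,
,@,,@,,
,<@,@,,
,,,,,,,
,,,,,,,
t=20: ,,,,,,,
,,,,,,,
,,,,,,,
,,@@,,,
,@,,@,,
,,@,@,,
,v,,,,,
,,,,,,,
t=21: ,,,,,,,
,,,,,,,
,,,,,,,
,,@@,,,
,@,,@,,
,,@,@,,
<@,,,,,
,,,,,,,
t=22: ,,,,,,,
,,,,,,,
,,,,,,,
,,@@,,,
,@,,@,,
^,@,@,,
@@,,,,,
,,,,,,,
t=23: ,,,,,,,
,,,,,,,
,,,,,,,
,,@@,,,
,@,,@,,
@>@,@,,
@@,,,,,
,,,,,,,
t=24: ,,,,,,,
,,,,,,,
,,,,,,,
,,@@,,,
,@,,@,,
@@@,@,,
@v,,,,,
,,,,,,,
t=25: ,,,,,,,
,,,,,,,
,,,,,,,
,,@@,,,
,@,,@,,
@@@,@,,
@,>,,,,
,,,,,,,
t=26: ,,,,,,,
,,,,,,,
,,,,,,,
,,@@,,,
,@,,@,,
@@@,@,,
@,@,,,,
,,v,,,,
t=27: ,,,,,,,
,,,,,,,
,,,,,,,
,,@@,,,
,@,,@,,
@@@,@,,
@,@,,,,
,<@,,,,
t=28: ,,,,,,,
,,,,,,,
,,,,,,,
,,@@,,,
,@,,@,,
@@@,@,,
@^@,,,,
,@@,,,,
t=29: ,,,,,,,
,,,,,,,
,,,,,,,
,,@@,,,
,@,,@,,
@@@,@,,
@@>,,,,
,@@,,,,
t=30: ,,,,,,,
,,,,,,,
,,,,,,,
,,@@,,,
,@,,@,,
@@^,@,,
@@,,,,,
,@@,,,,
t=31: ,,,,,,,
,,,,,,,
,,,,,,,
,,@@,,,
,@,,@,,
@<,,@,,
@@,,,,,
,@@,,,,

5,1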